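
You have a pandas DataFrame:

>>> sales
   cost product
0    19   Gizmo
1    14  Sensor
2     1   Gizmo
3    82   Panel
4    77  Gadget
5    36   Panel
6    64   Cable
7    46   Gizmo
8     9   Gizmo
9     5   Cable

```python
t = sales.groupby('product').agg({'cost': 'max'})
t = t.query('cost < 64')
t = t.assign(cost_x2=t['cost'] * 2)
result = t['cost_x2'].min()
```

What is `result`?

group by product, max of cost:
         cost
product      
Cable      64
Gadget     77
Gizmo      46
Panel      82
Sensor     14
filter rows where cost < 64:
         cost
product      
Gizmo      46
Sensor     14
add column cost_x2 = t['cost'] * 2:
         cost  cost_x2
product               
Gizmo      46       92
Sensor     14       28
Reading off the min of column 'cost_x2', we get 28.

28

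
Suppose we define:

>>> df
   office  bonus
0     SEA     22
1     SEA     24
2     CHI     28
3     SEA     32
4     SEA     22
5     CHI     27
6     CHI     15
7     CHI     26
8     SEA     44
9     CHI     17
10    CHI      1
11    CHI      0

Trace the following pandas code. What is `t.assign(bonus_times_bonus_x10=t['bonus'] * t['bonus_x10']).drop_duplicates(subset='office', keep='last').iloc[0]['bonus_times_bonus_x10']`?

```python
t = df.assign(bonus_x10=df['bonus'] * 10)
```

19360

add column bonus_x10 = df['bonus'] * 10:
   office  bonus  bonus_x10
0     SEA     22        220
1     SEA     24        240
2     CHI     28        280
3     SEA     32        320
4     SEA     22        220
5     CHI     27        270
6     CHI     15        150
7     CHI     26        260
8     SEA     44        440
9     CHI     17        170
10    CHI      1         10
11    CHI      0          0
add column bonus_times_bonus_x10 = t['bonus'] * t['bonus_x10']:
   office  bonus  bonus_x10  bonus_times_bonus_x10
0     SEA     22        220                   4840
1     SEA     24        240                   5760
2     CHI     28        280                   7840
3     SEA     32        320                  10240
4     SEA     22        220                   4840
5     CHI     27        270                   7290
6     CHI     15        150                   2250
7     CHI     26        260                   6760
8     SEA     44        440                  19360
9     CHI     17        170                   2890
10    CHI      1         10                     10
11    CHI      0          0                      0
drop duplicate office (keep=last):
   office  bonus  bonus_x10  bonus_times_bonus_x10
8     SEA     44        440                  19360
11    CHI      0          0                      0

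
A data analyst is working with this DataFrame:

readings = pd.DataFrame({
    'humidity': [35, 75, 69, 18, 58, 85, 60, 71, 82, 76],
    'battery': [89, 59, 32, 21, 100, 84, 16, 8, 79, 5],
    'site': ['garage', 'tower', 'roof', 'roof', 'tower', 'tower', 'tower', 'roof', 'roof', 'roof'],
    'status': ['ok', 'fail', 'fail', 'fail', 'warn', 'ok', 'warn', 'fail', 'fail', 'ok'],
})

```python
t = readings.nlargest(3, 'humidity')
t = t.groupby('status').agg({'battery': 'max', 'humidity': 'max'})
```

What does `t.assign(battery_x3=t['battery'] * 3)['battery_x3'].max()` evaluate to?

take 3 rows with largest humidity:
   humidity  battery   site status
5        85       84  tower     ok
8        82       79   roof   fail
9        76        5   roof     ok
group by status: max(battery), max(humidity):
        battery  humidity
status                   
fail         79        82
ok           84        85
add column battery_x3 = t['battery'] * 3:
        battery  humidity  battery_x3
status                               
fail         79        82         237
ok           84        85         252
max of column 'battery_x3' → 252

252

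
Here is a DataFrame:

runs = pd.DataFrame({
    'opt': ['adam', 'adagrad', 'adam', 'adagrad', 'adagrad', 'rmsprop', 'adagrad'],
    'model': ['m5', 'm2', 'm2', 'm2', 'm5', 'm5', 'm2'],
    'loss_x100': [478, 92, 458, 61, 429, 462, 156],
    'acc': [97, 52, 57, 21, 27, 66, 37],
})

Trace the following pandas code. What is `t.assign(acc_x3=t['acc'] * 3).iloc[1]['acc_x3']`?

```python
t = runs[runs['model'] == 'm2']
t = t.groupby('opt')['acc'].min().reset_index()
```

171

filter rows where model == 'm2':
       opt model  loss_x100  acc
1  adagrad    m2         92   52
2     adam    m2        458   57
3  adagrad    m2         61   21
6  adagrad    m2        156   37
group by opt, min of acc:
opt
adagrad    21
adam       57
Name: acc, dtype: int64
reset_index():
       opt  acc
0  adagrad   21
1     adam   57
add column acc_x3 = t['acc'] * 3:
       opt  acc  acc_x3
0  adagrad   21      63
1     adam   57     171
value at position 1, column 'acc_x3' → 171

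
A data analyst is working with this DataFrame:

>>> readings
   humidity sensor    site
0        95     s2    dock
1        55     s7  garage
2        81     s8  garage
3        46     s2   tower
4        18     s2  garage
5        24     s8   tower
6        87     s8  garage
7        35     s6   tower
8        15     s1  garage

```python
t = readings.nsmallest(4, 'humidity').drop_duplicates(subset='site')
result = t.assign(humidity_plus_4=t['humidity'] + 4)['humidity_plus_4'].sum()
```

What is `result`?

47

take 4 rows with smallest humidity:
   humidity sensor    site
8        15     s1  garage
4        18     s2  garage
5        24     s8   tower
7        35     s6   tower
drop duplicate site (keep=first):
   humidity sensor    site
8        15     s1  garage
5        24     s8   tower
add column humidity_plus_4 = t['humidity'] + 4:
   humidity sensor    site  humidity_plus_4
8        15     s1  garage               19
5        24     s8   tower               28
Hence 47.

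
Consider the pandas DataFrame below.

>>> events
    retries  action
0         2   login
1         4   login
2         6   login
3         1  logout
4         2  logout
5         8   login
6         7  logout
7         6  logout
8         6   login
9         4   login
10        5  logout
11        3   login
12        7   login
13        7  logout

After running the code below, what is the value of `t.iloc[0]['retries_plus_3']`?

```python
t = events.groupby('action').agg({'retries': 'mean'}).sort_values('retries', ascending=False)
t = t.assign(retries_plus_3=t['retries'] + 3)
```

8.0

group by action, mean of retries:
         retries
action          
login   5.000000
logout  4.666667
sort by retries descending:
         retries
action          
login   5.000000
logout  4.666667
add column retries_plus_3 = t['retries'] + 3:
         retries  retries_plus_3
action                          
login   5.000000        8.000000
logout  4.666667        7.666667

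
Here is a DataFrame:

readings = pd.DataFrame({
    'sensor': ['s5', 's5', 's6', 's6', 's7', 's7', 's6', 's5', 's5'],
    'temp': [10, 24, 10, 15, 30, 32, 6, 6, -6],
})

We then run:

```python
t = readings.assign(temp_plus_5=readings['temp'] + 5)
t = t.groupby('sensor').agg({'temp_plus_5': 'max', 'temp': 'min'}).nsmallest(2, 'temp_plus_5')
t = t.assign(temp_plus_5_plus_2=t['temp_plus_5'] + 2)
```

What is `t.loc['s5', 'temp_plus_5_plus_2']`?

add column temp_plus_5 = readings['temp'] + 5:
  sensor  temp  temp_plus_5
0     s5    10           15
1     s5    24           29
2     s6    10           15
3     s6    15           20
4     s7    30           35
5     s7    32           37
6     s6     6           11
7     s5     6           11
8     s5    -6           -1
group by sensor: max(temp_plus_5), min(temp):
        temp_plus_5  temp
sensor                   
s5               29    -6
s6               20     6
s7               37    30
take 2 rows with smallest temp_plus_5:
        temp_plus_5  temp
sensor                   
s6               20     6
s5               29    -6
add column temp_plus_5_plus_2 = t['temp_plus_5'] + 2:
        temp_plus_5  temp  temp_plus_5_plus_2
sensor                                       
s6               20     6                  22
s5               29    -6                  31
Then the value at row 's5', column 'temp_plus_5_plus_2': 31

31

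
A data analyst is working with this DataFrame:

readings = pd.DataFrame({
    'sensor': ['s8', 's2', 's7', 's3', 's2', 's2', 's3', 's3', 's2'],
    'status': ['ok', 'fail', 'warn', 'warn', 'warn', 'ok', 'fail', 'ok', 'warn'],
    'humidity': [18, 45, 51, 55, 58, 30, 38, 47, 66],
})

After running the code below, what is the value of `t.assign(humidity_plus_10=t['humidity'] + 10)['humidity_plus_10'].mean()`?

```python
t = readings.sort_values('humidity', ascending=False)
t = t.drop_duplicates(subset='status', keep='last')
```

sort by humidity descending:
  sensor status  humidity
8     s2   warn        66
4     s2   warn        58
3     s3   warn        55
2     s7   warn        51
7     s3     ok        47
1     s2   fail        45
6     s3   fail        38
5     s2     ok        30
0     s8     ok        18
drop duplicate status (keep=last):
  sensor status  humidity
2     s7   warn        51
6     s3   fail        38
0     s8     ok        18
add column humidity_plus_10 = t['humidity'] + 10:
  sensor status  humidity  humidity_plus_10
2     s7   warn        51                61
6     s3   fail        38                48
0     s8     ok        18                28
Hence 45.6666666667.

45.6666666667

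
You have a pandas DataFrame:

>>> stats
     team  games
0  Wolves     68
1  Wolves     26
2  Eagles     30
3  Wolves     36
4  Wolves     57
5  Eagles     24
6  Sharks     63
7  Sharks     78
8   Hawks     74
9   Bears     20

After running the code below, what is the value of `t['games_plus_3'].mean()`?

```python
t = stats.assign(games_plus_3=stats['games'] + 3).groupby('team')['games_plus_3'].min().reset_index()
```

44.4

add column games_plus_3 = stats['games'] + 3:
     team  games  games_plus_3
0  Wolves     68            71
1  Wolves     26            29
2  Eagles     30            33
3  Wolves     36            39
4  Wolves     57            60
5  Eagles     24            27
6  Sharks     63            66
7  Sharks     78            81
8   Hawks     74            77
9   Bears     20            23
group by team, min of games_plus_3:
team
Bears     23
Eagles    27
Hawks     77
Sharks    66
Wolves    29
Name: games_plus_3, dtype: int64
reset_index():
     team  games_plus_3
0   Bears            23
1  Eagles            27
2   Hawks            77
3  Sharks            66
4  Wolves            29
Hence 44.4.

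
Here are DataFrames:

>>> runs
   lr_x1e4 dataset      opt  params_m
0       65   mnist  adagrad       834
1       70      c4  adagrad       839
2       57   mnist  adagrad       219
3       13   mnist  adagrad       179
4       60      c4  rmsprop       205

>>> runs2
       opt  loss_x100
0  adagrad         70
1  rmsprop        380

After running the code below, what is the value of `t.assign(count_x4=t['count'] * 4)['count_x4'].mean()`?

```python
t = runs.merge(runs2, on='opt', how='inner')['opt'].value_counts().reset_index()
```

merge on 'opt' (how='inner') → 5 rows:
   lr_x1e4 dataset      opt  params_m  loss_x100
0       65   mnist  adagrad       834         70
1       70      c4  adagrad       839         70
2       57   mnist  adagrad       219         70
3       13   mnist  adagrad       179         70
4       60      c4  rmsprop       205        380
value_counts of opt:
opt
adagrad    4
rmsprop    1
Name: count, dtype: int64
reset_index():
       opt  count
0  adagrad      4
1  rmsprop      1
add column count_x4 = t['count'] * 4:
       opt  count  count_x4
0  adagrad      4        16
1  rmsprop      1         4
The mean of column 'count_x4' is 10.0.

10.0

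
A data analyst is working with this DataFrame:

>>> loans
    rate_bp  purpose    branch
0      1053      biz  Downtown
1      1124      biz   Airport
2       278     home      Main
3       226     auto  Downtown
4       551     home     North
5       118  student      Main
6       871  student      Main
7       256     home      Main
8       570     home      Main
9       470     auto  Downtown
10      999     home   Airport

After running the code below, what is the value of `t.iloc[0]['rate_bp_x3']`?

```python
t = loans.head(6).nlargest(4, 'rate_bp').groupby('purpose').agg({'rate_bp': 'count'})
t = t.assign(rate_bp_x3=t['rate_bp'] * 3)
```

take first 6 rows:
   rate_bp  purpose    branch
0     1053      biz  Downtown
1     1124      biz   Airport
2      278     home      Main
3      226     auto  Downtown
4      551     home     North
5      118  student      Main
take 4 rows with largest rate_bp:
   rate_bp purpose    branch
1     1124     biz   Airport
0     1053     biz  Downtown
4      551    home     North
2      278    home      Main
group by purpose, count of rate_bp:
         rate_bp
purpose         
biz            2
home           2
add column rate_bp_x3 = t['rate_bp'] * 3:
         rate_bp  rate_bp_x3
purpose                     
biz            2           6
home           2           6

6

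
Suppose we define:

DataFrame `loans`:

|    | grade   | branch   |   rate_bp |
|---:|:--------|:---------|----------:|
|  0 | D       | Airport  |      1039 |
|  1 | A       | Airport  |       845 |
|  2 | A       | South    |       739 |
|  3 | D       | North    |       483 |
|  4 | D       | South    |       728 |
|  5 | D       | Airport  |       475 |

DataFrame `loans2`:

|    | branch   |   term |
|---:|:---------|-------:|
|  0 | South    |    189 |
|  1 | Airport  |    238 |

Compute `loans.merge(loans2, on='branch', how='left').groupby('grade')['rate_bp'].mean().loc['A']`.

792.0

merge on 'branch' (how='left') → 6 rows:
  grade   branch  rate_bp   term
0     D  Airport     1039  238.0
1     A  Airport      845  238.0
2     A    South      739  189.0
3     D    North      483    NaN
4     D    South      728  189.0
5     D  Airport      475  238.0
group by grade, mean of rate_bp:
grade
A    792.00
D    681.25
Name: rate_bp, dtype: float64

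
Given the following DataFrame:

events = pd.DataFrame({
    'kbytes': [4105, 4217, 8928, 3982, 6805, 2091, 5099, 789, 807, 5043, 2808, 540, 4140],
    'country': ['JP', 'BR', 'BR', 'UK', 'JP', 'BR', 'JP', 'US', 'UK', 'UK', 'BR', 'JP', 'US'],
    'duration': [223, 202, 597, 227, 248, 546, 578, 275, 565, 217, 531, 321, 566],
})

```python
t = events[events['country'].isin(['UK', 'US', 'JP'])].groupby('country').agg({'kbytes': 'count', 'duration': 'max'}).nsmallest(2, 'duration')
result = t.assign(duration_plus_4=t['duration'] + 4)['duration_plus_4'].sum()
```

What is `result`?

filter rows where country in ['UK', 'US', 'JP']:
    kbytes country  duration
0     4105      JP       223
3     3982      UK       227
4     6805      JP       248
6     5099      JP       578
7      789      US       275
8      807      UK       565
9     5043      UK       217
11     540      JP       321
12    4140      US       566
group by country: count(kbytes), max(duration):
         kbytes  duration
country                  
JP            4       578
UK            3       565
US            2       566
take 2 rows with smallest duration:
         kbytes  duration
country                  
UK            3       565
US            2       566
add column duration_plus_4 = t['duration'] + 4:
         kbytes  duration  duration_plus_4
country                                   
UK            3       565              569
US            2       566              570

1139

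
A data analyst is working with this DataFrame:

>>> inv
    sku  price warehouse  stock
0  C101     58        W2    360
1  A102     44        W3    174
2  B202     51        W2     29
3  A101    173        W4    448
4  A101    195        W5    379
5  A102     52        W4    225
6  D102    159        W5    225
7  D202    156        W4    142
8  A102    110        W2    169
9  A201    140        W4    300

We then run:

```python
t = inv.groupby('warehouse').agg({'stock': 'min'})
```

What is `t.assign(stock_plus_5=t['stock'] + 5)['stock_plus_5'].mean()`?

group by warehouse, min of stock:
           stock
warehouse       
W2            29
W3           174
W4           142
W5           225
add column stock_plus_5 = t['stock'] + 5:
           stock  stock_plus_5
warehouse                     
W2            29            34
W3           174           179
W4           142           147
W5           225           230
Finally, mean of column 'stock_plus_5' = 147.5.

147.5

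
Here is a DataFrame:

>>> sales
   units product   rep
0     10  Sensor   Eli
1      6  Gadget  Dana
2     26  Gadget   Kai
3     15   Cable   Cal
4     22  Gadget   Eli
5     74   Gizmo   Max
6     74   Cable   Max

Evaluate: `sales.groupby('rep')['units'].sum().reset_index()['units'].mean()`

45.4

group by rep, sum of units:
rep
Cal      15
Dana      6
Eli      32
Kai      26
Max     148
Name: units, dtype: int64
reset_index():
    rep  units
0   Cal     15
1  Dana      6
2   Eli     32
3   Kai     26
4   Max    148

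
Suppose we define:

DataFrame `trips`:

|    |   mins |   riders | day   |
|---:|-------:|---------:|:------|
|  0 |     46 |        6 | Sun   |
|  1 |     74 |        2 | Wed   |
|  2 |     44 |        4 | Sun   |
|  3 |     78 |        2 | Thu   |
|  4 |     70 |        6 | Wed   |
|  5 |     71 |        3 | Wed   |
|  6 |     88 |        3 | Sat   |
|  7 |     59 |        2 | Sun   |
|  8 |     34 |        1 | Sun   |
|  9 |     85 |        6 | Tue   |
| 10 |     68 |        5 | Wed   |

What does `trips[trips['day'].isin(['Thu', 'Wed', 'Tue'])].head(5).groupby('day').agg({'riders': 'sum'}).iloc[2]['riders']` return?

filter rows where day in ['Thu', 'Wed', 'Tue']:
    mins  riders  day
1     74       2  Wed
3     78       2  Thu
4     70       6  Wed
5     71       3  Wed
9     85       6  Tue
10    68       5  Wed
take first 5 rows:
   mins  riders  day
1    74       2  Wed
3    78       2  Thu
4    70       6  Wed
5    71       3  Wed
9    85       6  Tue
group by day, sum of riders:
     riders
day        
Thu       2
Tue       6
Wed      11
Hence 11.

11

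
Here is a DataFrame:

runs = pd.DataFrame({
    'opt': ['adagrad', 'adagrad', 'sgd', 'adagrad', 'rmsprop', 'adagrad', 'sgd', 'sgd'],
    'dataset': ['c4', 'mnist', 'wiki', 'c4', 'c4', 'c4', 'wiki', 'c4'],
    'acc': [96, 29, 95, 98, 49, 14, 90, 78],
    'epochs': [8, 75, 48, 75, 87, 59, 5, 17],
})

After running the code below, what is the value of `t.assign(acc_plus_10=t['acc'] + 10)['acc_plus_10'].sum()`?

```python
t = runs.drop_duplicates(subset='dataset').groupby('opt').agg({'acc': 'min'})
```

144

drop duplicate dataset (keep=first):
       opt dataset  acc  epochs
0  adagrad      c4   96       8
1  adagrad   mnist   29      75
2      sgd    wiki   95      48
group by opt, min of acc:
         acc
opt         
adagrad   29
sgd       95
add column acc_plus_10 = t['acc'] + 10:
         acc  acc_plus_10
opt                      
adagrad   29           39
sgd       95          105
The sum of column 'acc_plus_10' is 144.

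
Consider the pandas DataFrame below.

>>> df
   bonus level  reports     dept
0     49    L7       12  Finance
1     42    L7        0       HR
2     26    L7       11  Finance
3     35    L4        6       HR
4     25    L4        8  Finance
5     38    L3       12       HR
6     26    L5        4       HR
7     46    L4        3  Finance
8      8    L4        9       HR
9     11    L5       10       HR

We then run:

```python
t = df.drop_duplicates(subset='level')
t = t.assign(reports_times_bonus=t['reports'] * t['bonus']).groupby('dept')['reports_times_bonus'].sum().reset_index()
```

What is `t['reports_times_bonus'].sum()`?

1358

drop duplicate level (keep=first):
   bonus level  reports     dept
0     49    L7       12  Finance
3     35    L4        6       HR
5     38    L3       12       HR
6     26    L5        4       HR
add column reports_times_bonus = t['reports'] * t['bonus']:
   bonus level  reports     dept  reports_times_bonus
0     49    L7       12  Finance                  588
3     35    L4        6       HR                  210
5     38    L3       12       HR                  456
6     26    L5        4       HR                  104
group by dept, sum of reports_times_bonus:
dept
Finance    588
HR         770
Name: reports_times_bonus, dtype: int64
reset_index():
      dept  reports_times_bonus
0  Finance                  588
1       HR                  770
Finally, sum of column 'reports_times_bonus' = 1358.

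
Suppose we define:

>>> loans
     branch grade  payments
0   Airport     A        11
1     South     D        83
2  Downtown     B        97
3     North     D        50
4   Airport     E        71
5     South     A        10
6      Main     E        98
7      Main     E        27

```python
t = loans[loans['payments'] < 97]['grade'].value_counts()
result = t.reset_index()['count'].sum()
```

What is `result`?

6

filter rows where payments < 97:
    branch grade  payments
0  Airport     A        11
1    South     D        83
3    North     D        50
4  Airport     E        71
5    South     A        10
7     Main     E        27
value_counts of grade:
grade
A    2
D    2
E    2
Name: count, dtype: int64
reset_index():
  grade  count
0     A      2
1     D      2
2     E      2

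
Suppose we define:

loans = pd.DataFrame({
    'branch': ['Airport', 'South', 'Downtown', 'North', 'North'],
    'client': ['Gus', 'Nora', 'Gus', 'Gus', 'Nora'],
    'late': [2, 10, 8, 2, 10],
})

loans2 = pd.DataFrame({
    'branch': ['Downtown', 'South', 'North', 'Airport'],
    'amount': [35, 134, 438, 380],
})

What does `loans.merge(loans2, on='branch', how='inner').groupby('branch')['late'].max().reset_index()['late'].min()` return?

2

merge on 'branch' (how='inner') → 5 rows:
     branch client  late  amount
0   Airport    Gus     2     380
1     South   Nora    10     134
2  Downtown    Gus     8      35
3     North    Gus     2     438
4     North   Nora    10     438
group by branch, max of late:
branch
Airport      2
Downtown     8
North       10
South       10
Name: late, dtype: int64
reset_index():
     branch  late
0   Airport     2
1  Downtown     8
2     North    10
3     South    10
Reading off the min of column 'late', we get 2.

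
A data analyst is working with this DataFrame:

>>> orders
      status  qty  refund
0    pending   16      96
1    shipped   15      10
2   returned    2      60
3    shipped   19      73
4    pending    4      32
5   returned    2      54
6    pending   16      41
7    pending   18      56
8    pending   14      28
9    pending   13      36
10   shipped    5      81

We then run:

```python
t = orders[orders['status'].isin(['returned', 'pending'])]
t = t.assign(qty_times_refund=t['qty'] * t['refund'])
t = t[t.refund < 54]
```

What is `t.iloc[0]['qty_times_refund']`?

128

filter rows where status in ['returned', 'pending']:
     status  qty  refund
0   pending   16      96
2  returned    2      60
4   pending    4      32
5  returned    2      54
6   pending   16      41
7   pending   18      56
8   pending   14      28
9   pending   13      36
add column qty_times_refund = t['qty'] * t['refund']:
     status  qty  refund  qty_times_refund
0   pending   16      96              1536
2  returned    2      60               120
4   pending    4      32               128
5  returned    2      54               108
6   pending   16      41               656
7   pending   18      56              1008
8   pending   14      28               392
9   pending   13      36               468
filter rows where refund < 54:
    status  qty  refund  qty_times_refund
4  pending    4      32               128
6  pending   16      41               656
8  pending   14      28               392
9  pending   13      36               468
Finally, value at position 0, column 'qty_times_refund' = 128.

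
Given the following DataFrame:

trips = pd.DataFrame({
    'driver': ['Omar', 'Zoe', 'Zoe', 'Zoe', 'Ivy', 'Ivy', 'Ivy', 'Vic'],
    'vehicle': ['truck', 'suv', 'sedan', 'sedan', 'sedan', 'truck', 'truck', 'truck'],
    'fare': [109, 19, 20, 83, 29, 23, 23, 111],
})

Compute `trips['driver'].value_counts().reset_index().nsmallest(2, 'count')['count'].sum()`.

2

value_counts of driver:
driver
Zoe     3
Ivy     3
Omar    1
Vic     1
Name: count, dtype: int64
reset_index():
  driver  count
0    Zoe      3
1    Ivy      3
2   Omar      1
3    Vic      1
take 2 rows with smallest count:
  driver  count
2   Omar      1
3    Vic      1
Finally, sum of column 'count' = 2.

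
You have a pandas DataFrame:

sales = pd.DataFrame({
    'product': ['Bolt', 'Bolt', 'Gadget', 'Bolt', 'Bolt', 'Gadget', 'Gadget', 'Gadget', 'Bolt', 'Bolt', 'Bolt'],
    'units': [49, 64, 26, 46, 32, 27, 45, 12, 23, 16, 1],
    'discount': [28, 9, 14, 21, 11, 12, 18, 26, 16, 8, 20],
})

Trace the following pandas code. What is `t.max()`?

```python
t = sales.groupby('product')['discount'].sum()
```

113

group by product, sum of discount:
product
Bolt      113
Gadget     70
Name: discount, dtype: int64
Finally, max of the resulting series = 113.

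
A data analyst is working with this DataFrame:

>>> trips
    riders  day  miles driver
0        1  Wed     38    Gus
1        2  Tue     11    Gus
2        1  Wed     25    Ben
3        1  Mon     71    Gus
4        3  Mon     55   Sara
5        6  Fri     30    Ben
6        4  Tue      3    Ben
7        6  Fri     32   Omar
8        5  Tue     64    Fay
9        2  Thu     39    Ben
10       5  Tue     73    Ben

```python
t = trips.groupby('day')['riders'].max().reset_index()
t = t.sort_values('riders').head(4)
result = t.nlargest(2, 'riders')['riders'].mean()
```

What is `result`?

4.0

group by day, max of riders:
day
Fri    6
Mon    3
Thu    2
Tue    5
Wed    1
Name: riders, dtype: int64
reset_index():
   day  riders
0  Fri       6
1  Mon       3
2  Thu       2
3  Tue       5
4  Wed       1
sort by riders:
   day  riders
4  Wed       1
2  Thu       2
1  Mon       3
3  Tue       5
0  Fri       6
take first 4 rows:
   day  riders
4  Wed       1
2  Thu       2
1  Mon       3
3  Tue       5
take 2 rows with largest riders:
   day  riders
3  Tue       5
1  Mon       3
Reading off the mean of column 'riders', we get 4.0.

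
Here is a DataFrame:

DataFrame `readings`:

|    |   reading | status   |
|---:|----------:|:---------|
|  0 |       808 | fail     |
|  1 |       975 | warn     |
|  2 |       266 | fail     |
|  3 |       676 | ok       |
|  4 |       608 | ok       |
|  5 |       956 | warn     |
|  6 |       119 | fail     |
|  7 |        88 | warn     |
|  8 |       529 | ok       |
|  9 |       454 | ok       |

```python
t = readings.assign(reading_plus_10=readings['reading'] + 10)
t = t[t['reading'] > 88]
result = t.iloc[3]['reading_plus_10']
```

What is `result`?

686

add column reading_plus_10 = readings['reading'] + 10:
   reading status  reading_plus_10
0      808   fail              818
1      975   warn              985
2      266   fail              276
3      676     ok              686
4      608     ok              618
5      956   warn              966
6      119   fail              129
7       88   warn               98
8      529     ok              539
9      454     ok              464
filter rows where reading > 88:
   reading status  reading_plus_10
0      808   fail              818
1      975   warn              985
2      266   fail              276
3      676     ok              686
4      608     ok              618
5      956   warn              966
6      119   fail              129
8      529     ok              539
9      454     ok              464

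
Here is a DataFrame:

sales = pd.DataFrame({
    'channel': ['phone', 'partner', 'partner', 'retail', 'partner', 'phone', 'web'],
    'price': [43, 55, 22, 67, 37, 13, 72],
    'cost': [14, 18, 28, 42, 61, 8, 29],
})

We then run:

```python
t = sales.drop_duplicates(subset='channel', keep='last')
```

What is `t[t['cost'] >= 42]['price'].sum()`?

drop duplicate channel (keep=last):
   channel  price  cost
3   retail     67    42
4  partner     37    61
5    phone     13     8
6      web     72    29
filter rows where cost >= 42:
   channel  price  cost
3   retail     67    42
4  partner     37    61

104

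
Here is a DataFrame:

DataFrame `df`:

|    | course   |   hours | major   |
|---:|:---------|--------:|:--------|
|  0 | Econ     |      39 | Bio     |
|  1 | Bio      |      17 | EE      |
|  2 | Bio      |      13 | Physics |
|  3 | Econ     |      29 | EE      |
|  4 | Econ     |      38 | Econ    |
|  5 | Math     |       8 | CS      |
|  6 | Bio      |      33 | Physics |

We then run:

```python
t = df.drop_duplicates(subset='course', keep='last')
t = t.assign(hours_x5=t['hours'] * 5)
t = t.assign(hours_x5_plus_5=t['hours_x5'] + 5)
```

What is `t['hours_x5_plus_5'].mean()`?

136.666666667

drop duplicate course (keep=last):
  course  hours    major
4   Econ     38     Econ
5   Math      8       CS
6    Bio     33  Physics
add column hours_x5 = t['hours'] * 5:
  course  hours    major  hours_x5
4   Econ     38     Econ       190
5   Math      8       CS        40
6    Bio     33  Physics       165
add column hours_x5_plus_5 = t['hours_x5'] + 5:
  course  hours    major  hours_x5  hours_x5_plus_5
4   Econ     38     Econ       190              195
5   Math      8       CS        40               45
6    Bio     33  Physics       165              170
mean of column 'hours_x5_plus_5' → 136.666666667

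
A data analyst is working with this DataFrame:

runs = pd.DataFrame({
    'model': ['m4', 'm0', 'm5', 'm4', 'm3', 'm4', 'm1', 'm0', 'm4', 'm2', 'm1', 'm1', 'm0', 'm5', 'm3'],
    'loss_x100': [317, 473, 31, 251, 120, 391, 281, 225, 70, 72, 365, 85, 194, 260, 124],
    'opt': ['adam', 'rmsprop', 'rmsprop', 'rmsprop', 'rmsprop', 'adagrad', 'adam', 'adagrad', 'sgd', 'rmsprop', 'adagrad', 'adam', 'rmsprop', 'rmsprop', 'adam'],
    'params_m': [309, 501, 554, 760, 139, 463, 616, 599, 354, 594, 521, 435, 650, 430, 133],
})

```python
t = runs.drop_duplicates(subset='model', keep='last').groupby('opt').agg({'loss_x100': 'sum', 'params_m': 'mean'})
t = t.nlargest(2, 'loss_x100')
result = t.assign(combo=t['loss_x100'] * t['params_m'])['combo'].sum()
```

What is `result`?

drop duplicate model (keep=last):
   model  loss_x100      opt  params_m
8     m4         70      sgd       354
9     m2         72  rmsprop       594
11    m1         85     adam       435
12    m0        194  rmsprop       650
13    m5        260  rmsprop       430
14    m3        124     adam       133
group by opt: sum(loss_x100), mean(params_m):
         loss_x100  params_m
opt                         
adam           209     284.0
rmsprop        526     558.0
sgd             70     354.0
take 2 rows with largest loss_x100:
         loss_x100  params_m
opt                         
rmsprop        526     558.0
adam           209     284.0
add column combo = t['loss_x100'] * t['params_m']:
         loss_x100  params_m     combo
opt                                   
rmsprop        526     558.0  293508.0
adam           209     284.0   59356.0
So sum() = 352864.0.

352864.0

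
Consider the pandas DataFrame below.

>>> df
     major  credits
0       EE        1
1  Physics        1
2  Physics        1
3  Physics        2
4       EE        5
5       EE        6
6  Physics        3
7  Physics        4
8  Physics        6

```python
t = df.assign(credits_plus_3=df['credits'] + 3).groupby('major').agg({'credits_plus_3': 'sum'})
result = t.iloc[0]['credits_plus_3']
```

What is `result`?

add column credits_plus_3 = df['credits'] + 3:
     major  credits  credits_plus_3
0       EE        1               4
1  Physics        1               4
2  Physics        1               4
3  Physics        2               5
4       EE        5               8
5       EE        6               9
6  Physics        3               6
7  Physics        4               7
8  Physics        6               9
group by major, sum of credits_plus_3:
         credits_plus_3
major                  
EE                   21
Physics              35
So iloc[0]['credits_plus_3'] = 21.

21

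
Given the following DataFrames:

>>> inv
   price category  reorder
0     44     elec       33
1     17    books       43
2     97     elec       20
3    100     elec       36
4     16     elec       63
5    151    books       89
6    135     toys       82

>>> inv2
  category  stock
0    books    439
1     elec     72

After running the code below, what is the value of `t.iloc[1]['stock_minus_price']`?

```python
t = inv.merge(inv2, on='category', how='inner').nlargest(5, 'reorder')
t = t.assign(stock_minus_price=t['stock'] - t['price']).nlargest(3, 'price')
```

-28

merge on 'category' (how='inner') → 6 rows:
   price category  reorder  stock
0     44     elec       33     72
1     17    books       43    439
2     97     elec       20     72
3    100     elec       36     72
4     16     elec       63     72
5    151    books       89    439
take 5 rows with largest reorder:
   price category  reorder  stock
5    151    books       89    439
4     16     elec       63     72
1     17    books       43    439
3    100     elec       36     72
0     44     elec       33     72
add column stock_minus_price = t['stock'] - t['price']:
   price category  reorder  stock  stock_minus_price
5    151    books       89    439                288
4     16     elec       63     72                 56
1     17    books       43    439                422
3    100     elec       36     72                -28
0     44     elec       33     72                 28
take 3 rows with largest price:
   price category  reorder  stock  stock_minus_price
5    151    books       89    439                288
3    100     elec       36     72                -28
0     44     elec       33     72                 28
value at position 1, column 'stock_minus_price' → -28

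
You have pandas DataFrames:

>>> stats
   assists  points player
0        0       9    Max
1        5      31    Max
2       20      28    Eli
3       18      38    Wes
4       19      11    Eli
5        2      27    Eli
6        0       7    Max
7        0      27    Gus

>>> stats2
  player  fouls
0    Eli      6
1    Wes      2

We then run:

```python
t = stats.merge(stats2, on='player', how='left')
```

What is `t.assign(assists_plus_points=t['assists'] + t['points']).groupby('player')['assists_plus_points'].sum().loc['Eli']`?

107

merge on 'player' (how='left') → 8 rows:
   assists  points player  fouls
0        0       9    Max    NaN
1        5      31    Max    NaN
2       20      28    Eli    6.0
3       18      38    Wes    2.0
4       19      11    Eli    6.0
5        2      27    Eli    6.0
6        0       7    Max    NaN
7        0      27    Gus    NaN
add column assists_plus_points = t['assists'] + t['points']:
   assists  points player  fouls  assists_plus_points
0        0       9    Max    NaN                    9
1        5      31    Max    NaN                   36
2       20      28    Eli    6.0                   48
3       18      38    Wes    2.0                   56
4       19      11    Eli    6.0                   30
5        2      27    Eli    6.0                   29
6        0       7    Max    NaN                    7
7        0      27    Gus    NaN                   27
group by player, sum of assists_plus_points:
player
Eli    107
Gus     27
Max     52
Wes     56
Name: assists_plus_points, dtype: int64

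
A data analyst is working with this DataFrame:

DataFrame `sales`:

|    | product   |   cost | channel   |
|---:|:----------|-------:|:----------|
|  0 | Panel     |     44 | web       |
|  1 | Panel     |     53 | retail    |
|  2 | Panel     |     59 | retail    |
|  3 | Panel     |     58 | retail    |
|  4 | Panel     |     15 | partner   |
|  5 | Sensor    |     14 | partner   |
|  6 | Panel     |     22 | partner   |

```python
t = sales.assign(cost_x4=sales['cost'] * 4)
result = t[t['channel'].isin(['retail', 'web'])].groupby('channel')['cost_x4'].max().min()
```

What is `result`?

add column cost_x4 = sales['cost'] * 4:
  product  cost  channel  cost_x4
0   Panel    44      web      176
1   Panel    53   retail      212
2   Panel    59   retail      236
3   Panel    58   retail      232
4   Panel    15  partner       60
5  Sensor    14  partner       56
6   Panel    22  partner       88
filter rows where channel in ['retail', 'web']:
  product  cost channel  cost_x4
0   Panel    44     web      176
1   Panel    53  retail      212
2   Panel    59  retail      236
3   Panel    58  retail      232
group by channel, max of cost_x4:
channel
retail    236
web       176
Name: cost_x4, dtype: int64
min of the resulting series → 176

176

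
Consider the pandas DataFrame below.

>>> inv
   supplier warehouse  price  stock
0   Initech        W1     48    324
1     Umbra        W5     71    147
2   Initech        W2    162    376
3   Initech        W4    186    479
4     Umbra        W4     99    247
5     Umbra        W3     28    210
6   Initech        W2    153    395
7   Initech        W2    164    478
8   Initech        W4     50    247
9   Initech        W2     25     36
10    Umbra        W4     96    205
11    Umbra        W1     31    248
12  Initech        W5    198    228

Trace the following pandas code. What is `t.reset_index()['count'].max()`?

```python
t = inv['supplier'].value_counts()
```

value_counts of supplier:
supplier
Initech    8
Umbra      5
Name: count, dtype: int64
reset_index():
  supplier  count
0  Initech      8
1    Umbra      5
Hence 8.

8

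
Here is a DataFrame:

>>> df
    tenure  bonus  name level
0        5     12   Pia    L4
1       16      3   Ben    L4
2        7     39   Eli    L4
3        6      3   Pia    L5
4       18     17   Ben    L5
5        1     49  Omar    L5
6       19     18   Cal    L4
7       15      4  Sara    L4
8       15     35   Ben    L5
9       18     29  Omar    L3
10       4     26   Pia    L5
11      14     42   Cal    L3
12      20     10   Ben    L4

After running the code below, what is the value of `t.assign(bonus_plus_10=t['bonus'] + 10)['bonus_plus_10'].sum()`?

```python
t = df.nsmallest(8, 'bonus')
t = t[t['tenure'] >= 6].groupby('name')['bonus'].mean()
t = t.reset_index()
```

take 8 rows with smallest bonus:
    tenure  bonus  name level
1       16      3   Ben    L4
3        6      3   Pia    L5
7       15      4  Sara    L4
12      20     10   Ben    L4
0        5     12   Pia    L4
4       18     17   Ben    L5
6       19     18   Cal    L4
10       4     26   Pia    L5
filter rows where tenure >= 6:
    tenure  bonus  name level
1       16      3   Ben    L4
3        6      3   Pia    L5
7       15      4  Sara    L4
12      20     10   Ben    L4
4       18     17   Ben    L5
6       19     18   Cal    L4
group by name, mean of bonus:
name
Ben     10.0
Cal     18.0
Pia      3.0
Sara     4.0
Name: bonus, dtype: float64
reset_index():
   name  bonus
0   Ben   10.0
1   Cal   18.0
2   Pia    3.0
3  Sara    4.0
add column bonus_plus_10 = t['bonus'] + 10:
   name  bonus  bonus_plus_10
0   Ben   10.0           20.0
1   Cal   18.0           28.0
2   Pia    3.0           13.0
3  Sara    4.0           14.0
Finally, sum of column 'bonus_plus_10' = 75.0.

75.0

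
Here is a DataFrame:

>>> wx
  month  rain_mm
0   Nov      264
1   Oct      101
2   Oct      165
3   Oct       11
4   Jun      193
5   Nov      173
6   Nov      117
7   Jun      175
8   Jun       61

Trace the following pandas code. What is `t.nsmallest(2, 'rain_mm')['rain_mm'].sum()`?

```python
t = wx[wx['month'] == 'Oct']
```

filter rows where month == 'Oct':
  month  rain_mm
1   Oct      101
2   Oct      165
3   Oct       11
take 2 rows with smallest rain_mm:
  month  rain_mm
3   Oct       11
1   Oct      101

112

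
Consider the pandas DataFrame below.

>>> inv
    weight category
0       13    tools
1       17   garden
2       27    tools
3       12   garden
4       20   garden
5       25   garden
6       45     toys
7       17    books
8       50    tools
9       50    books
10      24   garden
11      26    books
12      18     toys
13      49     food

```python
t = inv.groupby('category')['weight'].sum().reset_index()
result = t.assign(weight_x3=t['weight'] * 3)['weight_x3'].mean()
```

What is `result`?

235.8

group by category, sum of weight:
category
books     93
food      49
garden    98
tools     90
toys      63
Name: weight, dtype: int64
reset_index():
  category  weight
0    books      93
1     food      49
2   garden      98
3    tools      90
4     toys      63
add column weight_x3 = t['weight'] * 3:
  category  weight  weight_x3
0    books      93        279
1     food      49        147
2   garden      98        294
3    tools      90        270
4     toys      63        189
The mean of column 'weight_x3' is 235.8.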